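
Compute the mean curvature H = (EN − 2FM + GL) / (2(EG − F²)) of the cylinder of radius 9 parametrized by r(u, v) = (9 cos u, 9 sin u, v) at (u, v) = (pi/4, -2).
H = -1/18

With E = 81, F = 0, G = 1, L = -9, M = 0, N = 0, assemble
  H = (EN − 2FM + GL) / (2(EG − F²)) = -1/18.
At (u, v) = (pi/4, -2): H = -1/18.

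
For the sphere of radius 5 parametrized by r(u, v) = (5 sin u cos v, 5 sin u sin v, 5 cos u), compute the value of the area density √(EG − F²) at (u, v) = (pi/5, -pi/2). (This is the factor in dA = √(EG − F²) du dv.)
√(EG − F²)|_{(pi/5, -pi/2)} = 25*sqrt(10 - 2*sqrt(5))/4

E = 25, F = 0, G = 25*sin(u)^2, so EG − F² = 625*sin(u)^2. Taking the positive square root: √(EG − F²) = 25*Abs(sin(u)). At (u, v) = (pi/5, -pi/2): 25*sqrt(10 - 2*sqrt(5))/4.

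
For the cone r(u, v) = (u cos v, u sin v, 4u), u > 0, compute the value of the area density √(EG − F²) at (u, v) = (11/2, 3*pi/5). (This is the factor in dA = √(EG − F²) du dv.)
√(EG − F²)|_{(11/2, 3*pi/5)} = 11*sqrt(17)/2

E = 17, F = 0, G = u^2, so EG − F² = 17*u^2. Taking the positive square root: √(EG − F²) = sqrt(17)*Abs(u). At (u, v) = (11/2, 3*pi/5): 11*sqrt(17)/2.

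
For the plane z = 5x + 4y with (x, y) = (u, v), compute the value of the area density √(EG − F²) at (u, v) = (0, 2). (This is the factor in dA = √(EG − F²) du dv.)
√(EG − F²)|_{(0, 2)} = sqrt(42)

E = 26, F = 20, G = 17, so EG − F² = 42. Taking the positive square root: √(EG − F²) = sqrt(42). At (u, v) = (0, 2): sqrt(42).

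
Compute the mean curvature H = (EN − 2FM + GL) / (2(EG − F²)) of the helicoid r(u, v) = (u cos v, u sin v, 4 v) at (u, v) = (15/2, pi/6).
H = 0

With E = 1, F = 0, G = u^2 + 16, L = 0, M = -4/sqrt(u^2 + 16), N = 0, assemble
  H = (EN − 2FM + GL) / (2(EG − F²)) = 0.
At (u, v) = (15/2, pi/6): H = 0.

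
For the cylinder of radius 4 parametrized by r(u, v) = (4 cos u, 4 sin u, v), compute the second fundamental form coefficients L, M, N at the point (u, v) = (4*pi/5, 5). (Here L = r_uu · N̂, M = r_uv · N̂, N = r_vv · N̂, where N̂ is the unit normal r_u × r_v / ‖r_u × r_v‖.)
L = -4;  M = 0;  N = 0

Compute the unit normal N̂(u, v) = (cos(u), sin(u), 0), and the second partials r_uu, r_uv, r_vv. Take dot products:
  L(u, v) = r_uu · N̂ = -4,
  M(u, v) = r_uv · N̂ = 0,
  N(u, v) = r_vv · N̂ = 0.
Evaluating at (u, v) = (4*pi/5, 5):
  L = -4, M = 0, N = 0.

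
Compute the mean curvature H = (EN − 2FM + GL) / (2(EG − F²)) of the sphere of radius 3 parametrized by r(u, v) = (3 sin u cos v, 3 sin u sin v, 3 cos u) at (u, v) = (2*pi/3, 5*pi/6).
H = -1/3

With E = 9, F = 0, G = 9*sin(u)^2, L = -3*sin(u)/Abs(sin(u)), M = 0, N = -3*sin(u)^3/Abs(sin(u)), assemble
  H = (EN − 2FM + GL) / (2(EG − F²)) = -sin(u)/(3*Abs(sin(u))).
At (u, v) = (2*pi/3, 5*pi/6): H = -1/3.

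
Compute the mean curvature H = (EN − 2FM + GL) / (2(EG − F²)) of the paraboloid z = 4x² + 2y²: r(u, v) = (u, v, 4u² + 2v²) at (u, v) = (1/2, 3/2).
H = 182*sqrt(53)/2809

With E = 64*u^2 + 1, F = 32*u*v, G = 16*v^2 + 1, L = 8/sqrt(64*u^2 + 16*v^2 + 1), M = 0, N = 4/sqrt(64*u^2 + 16*v^2 + 1), assemble
  H = (EN − 2FM + GL) / (2(EG − F²)) = 2*(64*u^2 + 32*v^2 + 3)/(64*u^2 + 16*v^2 + 1)^(3/2).
At (u, v) = (1/2, 3/2): H = 182*sqrt(53)/2809.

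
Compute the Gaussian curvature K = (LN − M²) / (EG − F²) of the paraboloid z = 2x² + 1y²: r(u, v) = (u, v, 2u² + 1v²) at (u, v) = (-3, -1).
K = 8/22201

Coefficients of the first fundamental form: E = 16*u^2 + 1, F = 8*u*v, G = 4*v^2 + 1.
Coefficients of the second fundamental form: L = 4/sqrt(16*u^2 + 4*v^2 + 1), M = 0, N = 2/sqrt(16*u^2 + 4*v^2 + 1).
Assemble K = (LN − M²)/(EG − F²) = 8/(256*u^4 + 128*u^2*v^2 + 32*u^2 + 16*v^4 + 8*v^2 + 1). At (u, v) = (-3, -1): K = 8/22201.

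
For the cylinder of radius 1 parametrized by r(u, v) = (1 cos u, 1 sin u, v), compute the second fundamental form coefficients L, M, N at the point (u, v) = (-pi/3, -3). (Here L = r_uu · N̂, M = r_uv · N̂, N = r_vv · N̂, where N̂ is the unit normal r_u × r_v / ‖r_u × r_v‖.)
L = -1;  M = 0;  N = 0

Compute the unit normal N̂(u, v) = (cos(u), sin(u), 0), and the second partials r_uu, r_uv, r_vv. Take dot products:
  L(u, v) = r_uu · N̂ = -1,
  M(u, v) = r_uv · N̂ = 0,
  N(u, v) = r_vv · N̂ = 0.
Evaluating at (u, v) = (-pi/3, -3):
  L = -1, M = 0, N = 0.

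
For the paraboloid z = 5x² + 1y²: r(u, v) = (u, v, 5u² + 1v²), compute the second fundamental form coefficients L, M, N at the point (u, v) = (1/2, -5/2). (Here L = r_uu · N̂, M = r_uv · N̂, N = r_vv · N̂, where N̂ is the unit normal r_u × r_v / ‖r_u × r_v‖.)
L = 10*sqrt(51)/51;  M = 0;  N = 2*sqrt(51)/51

Compute the unit normal N̂(u, v) = (-10*u/sqrt(100*u^2 + 4*v^2 + 1), -2*v/sqrt(100*u^2 + 4*v^2 + 1), 1/sqrt(100*u^2 + 4*v^2 + 1)), and the second partials r_uu, r_uv, r_vv. Take dot products:
  L(u, v) = r_uu · N̂ = 10/sqrt(100*u^2 + 4*v^2 + 1),
  M(u, v) = r_uv · N̂ = 0,
  N(u, v) = r_vv · N̂ = 2/sqrt(100*u^2 + 4*v^2 + 1).
Evaluating at (u, v) = (1/2, -5/2):
  L = 10*sqrt(51)/51, M = 0, N = 2*sqrt(51)/51.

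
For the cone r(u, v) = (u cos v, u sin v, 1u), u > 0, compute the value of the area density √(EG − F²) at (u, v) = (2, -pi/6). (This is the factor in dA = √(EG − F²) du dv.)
√(EG − F²)|_{(2, -pi/6)} = 2*sqrt(2)

E = 2, F = 0, G = u^2, so EG − F² = 2*u^2. Taking the positive square root: √(EG − F²) = sqrt(2)*Abs(u). At (u, v) = (2, -pi/6): 2*sqrt(2).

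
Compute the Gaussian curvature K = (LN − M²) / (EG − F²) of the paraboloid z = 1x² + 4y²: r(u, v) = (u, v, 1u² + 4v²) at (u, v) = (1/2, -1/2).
K = 4/81

Coefficients of the first fundamental form: E = 4*u^2 + 1, F = 16*u*v, G = 64*v^2 + 1.
Coefficients of the second fundamental form: L = 2/sqrt(4*u^2 + 64*v^2 + 1), M = 0, N = 8/sqrt(4*u^2 + 64*v^2 + 1).
Assemble K = (LN − M²)/(EG − F²) = 16/(16*u^4 + 512*u^2*v^2 + 8*u^2 + 4096*v^4 + 128*v^2 + 1). At (u, v) = (1/2, -1/2): K = 4/81.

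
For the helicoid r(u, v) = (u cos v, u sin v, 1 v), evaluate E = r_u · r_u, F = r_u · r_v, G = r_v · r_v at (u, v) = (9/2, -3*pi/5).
E = 1;  F = 0;  G = 85/4

Partials: r_u = (cos(v), sin(v), 0), r_v = (-u*sin(v), u*cos(v), 1). As functions of (u, v):
  E = r_u · r_u = 1,
  F = r_u · r_v = 0,
  G = r_v · r_v = u^2 + 1.
Evaluating at (u, v) = (9/2, -3*pi/5): E = 1, F = 0, G = 85/4.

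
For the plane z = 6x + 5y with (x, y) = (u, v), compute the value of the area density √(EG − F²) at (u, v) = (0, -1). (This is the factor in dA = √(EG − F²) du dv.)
√(EG − F²)|_{(0, -1)} = sqrt(62)

E = 37, F = 30, G = 26, so EG − F² = 62. Taking the positive square root: √(EG − F²) = sqrt(62). At (u, v) = (0, -1): sqrt(62).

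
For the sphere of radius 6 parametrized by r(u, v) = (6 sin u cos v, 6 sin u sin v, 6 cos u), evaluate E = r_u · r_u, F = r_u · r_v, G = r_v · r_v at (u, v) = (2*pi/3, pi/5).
E = 36;  F = 0;  G = 27

Partials: r_u = (6*cos(u)*cos(v), 6*sin(v)*cos(u), -6*sin(u)), r_v = (-6*sin(u)*sin(v), 6*sin(u)*cos(v), 0). As functions of (u, v):
  E = r_u · r_u = 36,
  F = r_u · r_v = 0,
  G = r_v · r_v = 36*sin(u)^2.
Evaluating at (u, v) = (2*pi/3, pi/5): E = 36, F = 0, G = 27.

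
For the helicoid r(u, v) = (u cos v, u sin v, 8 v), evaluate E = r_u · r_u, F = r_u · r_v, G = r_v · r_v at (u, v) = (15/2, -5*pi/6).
E = 1;  F = 0;  G = 481/4

Partials: r_u = (cos(v), sin(v), 0), r_v = (-u*sin(v), u*cos(v), 8). As functions of (u, v):
  E = r_u · r_u = 1,
  F = r_u · r_v = 0,
  G = r_v · r_v = u^2 + 64.
Evaluating at (u, v) = (15/2, -5*pi/6): E = 1, F = 0, G = 481/4.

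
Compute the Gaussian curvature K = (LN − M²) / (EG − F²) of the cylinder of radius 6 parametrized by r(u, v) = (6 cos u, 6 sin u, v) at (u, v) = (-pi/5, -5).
K = 0

Coefficients of the first fundamental form: E = 36, F = 0, G = 1.
Coefficients of the second fundamental form: L = -6, M = 0, N = 0.
Assemble K = (LN − M²)/(EG − F²) = 0. At (u, v) = (-pi/5, -5): K = 0.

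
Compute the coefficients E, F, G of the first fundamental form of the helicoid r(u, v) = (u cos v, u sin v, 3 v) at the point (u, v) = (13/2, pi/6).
E = 1;  F = 0;  G = 205/4

Partials: r_u = (cos(v), sin(v), 0), r_v = (-u*sin(v), u*cos(v), 3). As functions of (u, v):
  E = r_u · r_u = 1,
  F = r_u · r_v = 0,
  G = r_v · r_v = u^2 + 9.
Evaluating at (u, v) = (13/2, pi/6): E = 1, F = 0, G = 205/4.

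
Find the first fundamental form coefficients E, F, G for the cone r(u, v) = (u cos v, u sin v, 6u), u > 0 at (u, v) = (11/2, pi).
E = 37;  F = 0;  G = 121/4

Partials: r_u = (cos(v), sin(v), 6), r_v = (-u*sin(v), u*cos(v), 0). As functions of (u, v):
  E = r_u · r_u = 37,
  F = r_u · r_v = 0,
  G = r_v · r_v = u^2.
Evaluating at (u, v) = (11/2, pi): E = 37, F = 0, G = 121/4.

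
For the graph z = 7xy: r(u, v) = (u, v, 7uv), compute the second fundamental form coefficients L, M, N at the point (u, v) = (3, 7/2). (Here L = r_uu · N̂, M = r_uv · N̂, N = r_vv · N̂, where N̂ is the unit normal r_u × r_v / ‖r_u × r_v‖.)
L = 0;  M = 14*sqrt(4169)/4169;  N = 0

Compute the unit normal N̂(u, v) = (-7*v/sqrt(49*u^2 + 49*v^2 + 1), -7*u/sqrt(49*u^2 + 49*v^2 + 1), 1/sqrt(49*u^2 + 49*v^2 + 1)), and the second partials r_uu, r_uv, r_vv. Take dot products:
  L(u, v) = r_uu · N̂ = 0,
  M(u, v) = r_uv · N̂ = 7/sqrt(49*u^2 + 49*v^2 + 1),
  N(u, v) = r_vv · N̂ = 0.
Evaluating at (u, v) = (3, 7/2):
  L = 0, M = 14*sqrt(4169)/4169, N = 0.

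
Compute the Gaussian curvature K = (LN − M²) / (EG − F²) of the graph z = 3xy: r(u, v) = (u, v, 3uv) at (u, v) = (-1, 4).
K = -9/23716

Coefficients of the first fundamental form: E = 9*v^2 + 1, F = 9*u*v, G = 9*u^2 + 1.
Coefficients of the second fundamental form: L = 0, M = 3/sqrt(9*u^2 + 9*v^2 + 1), N = 0.
Assemble K = (LN − M²)/(EG − F²) = -9/(81*u^4 + 162*u^2*v^2 + 18*u^2 + 81*v^4 + 18*v^2 + 1). At (u, v) = (-1, 4): K = -9/23716.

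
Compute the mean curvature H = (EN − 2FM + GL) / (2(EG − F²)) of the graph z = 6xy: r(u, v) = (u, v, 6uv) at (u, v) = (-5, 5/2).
H = 675*sqrt(1126)/316969

With E = 36*v^2 + 1, F = 36*u*v, G = 36*u^2 + 1, L = 0, M = 6/sqrt(36*u^2 + 36*v^2 + 1), N = 0, assemble
  H = (EN − 2FM + GL) / (2(EG − F²)) = -216*u*v/(36*u^2 + 36*v^2 + 1)^(3/2).
At (u, v) = (-5, 5/2): H = 675*sqrt(1126)/316969.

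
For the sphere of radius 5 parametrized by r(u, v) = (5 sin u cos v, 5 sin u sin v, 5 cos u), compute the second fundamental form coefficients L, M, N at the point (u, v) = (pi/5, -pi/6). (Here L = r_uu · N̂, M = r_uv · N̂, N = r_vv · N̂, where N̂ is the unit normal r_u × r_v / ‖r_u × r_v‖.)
L = -5;  M = 0;  N = -25/8 + 5*sqrt(5)/8

Compute the unit normal N̂(u, v) = (sin(u)^2*cos(v)/Abs(sin(u)), sin(u)^2*sin(v)/Abs(sin(u)), sin(2*u)/(2*Abs(sin(u)))), and the second partials r_uu, r_uv, r_vv. Take dot products:
  L(u, v) = r_uu · N̂ = -5*sin(u)/Abs(sin(u)),
  M(u, v) = r_uv · N̂ = 0,
  N(u, v) = r_vv · N̂ = -5*sin(u)^3/Abs(sin(u)).
Evaluating at (u, v) = (pi/5, -pi/6):
  L = -5, M = 0, N = -25/8 + 5*sqrt(5)/8.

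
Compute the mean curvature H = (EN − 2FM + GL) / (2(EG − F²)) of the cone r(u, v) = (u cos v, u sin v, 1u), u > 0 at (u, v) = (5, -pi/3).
H = sqrt(2)/20

With E = 2, F = 0, G = u^2, L = 0, M = 0, N = sqrt(2)*u^2/(2*Abs(u)), assemble
  H = (EN − 2FM + GL) / (2(EG − F²)) = sqrt(2)/(4*Abs(u)).
At (u, v) = (5, -pi/3): H = sqrt(2)/20.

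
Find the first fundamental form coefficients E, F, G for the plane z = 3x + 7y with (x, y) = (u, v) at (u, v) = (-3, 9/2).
E = 10;  F = 21;  G = 50

Partials: r_u = (1, 0, 3), r_v = (0, 1, 7). As functions of (u, v):
  E = r_u · r_u = 10,
  F = r_u · r_v = 21,
  G = r_v · r_v = 50.
Evaluating at (u, v) = (-3, 9/2): E = 10, F = 21, G = 50.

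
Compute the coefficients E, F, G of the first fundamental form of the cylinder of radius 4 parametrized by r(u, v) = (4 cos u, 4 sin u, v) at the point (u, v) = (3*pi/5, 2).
E = 16;  F = 0;  G = 1

Partials: r_u = (-4*sin(u), 4*cos(u), 0), r_v = (0, 0, 1). As functions of (u, v):
  E = r_u · r_u = 16,
  F = r_u · r_v = 0,
  G = r_v · r_v = 1.
Evaluating at (u, v) = (3*pi/5, 2): E = 16, F = 0, G = 1.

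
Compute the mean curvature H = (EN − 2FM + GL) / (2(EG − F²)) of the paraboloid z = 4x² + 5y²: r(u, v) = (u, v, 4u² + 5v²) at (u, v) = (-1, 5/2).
H = 41*sqrt(690)/6900

With E = 64*u^2 + 1, F = 80*u*v, G = 100*v^2 + 1, L = 8/sqrt(64*u^2 + 100*v^2 + 1), M = 0, N = 10/sqrt(64*u^2 + 100*v^2 + 1), assemble
  H = (EN − 2FM + GL) / (2(EG − F²)) = (320*u^2 + 400*v^2 + 9)/(64*u^2 + 100*v^2 + 1)^(3/2).
At (u, v) = (-1, 5/2): H = 41*sqrt(690)/6900.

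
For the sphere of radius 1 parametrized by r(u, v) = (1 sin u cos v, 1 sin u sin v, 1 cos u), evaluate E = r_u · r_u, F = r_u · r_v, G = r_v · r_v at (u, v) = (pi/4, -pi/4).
E = 1;  F = 0;  G = 1/2

Partials: r_u = (cos(u)*cos(v), sin(v)*cos(u), -sin(u)), r_v = (-sin(u)*sin(v), sin(u)*cos(v), 0). As functions of (u, v):
  E = r_u · r_u = 1,
  F = r_u · r_v = 0,
  G = r_v · r_v = sin(u)^2.
Evaluating at (u, v) = (pi/4, -pi/4): E = 1, F = 0, G = 1/2.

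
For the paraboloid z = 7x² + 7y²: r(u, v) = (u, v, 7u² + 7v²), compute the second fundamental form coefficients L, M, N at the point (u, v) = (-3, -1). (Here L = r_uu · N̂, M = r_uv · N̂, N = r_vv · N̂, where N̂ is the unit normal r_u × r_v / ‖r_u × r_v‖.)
L = 14*sqrt(1961)/1961;  M = 0;  N = 14*sqrt(1961)/1961

Compute the unit normal N̂(u, v) = (-14*u/sqrt(196*u^2 + 196*v^2 + 1), -14*v/sqrt(196*u^2 + 196*v^2 + 1), 1/sqrt(196*u^2 + 196*v^2 + 1)), and the second partials r_uu, r_uv, r_vv. Take dot products:
  L(u, v) = r_uu · N̂ = 14/sqrt(196*u^2 + 196*v^2 + 1),
  M(u, v) = r_uv · N̂ = 0,
  N(u, v) = r_vv · N̂ = 14/sqrt(196*u^2 + 196*v^2 + 1).
Evaluating at (u, v) = (-3, -1):
  L = 14*sqrt(1961)/1961, M = 0, N = 14*sqrt(1961)/1961.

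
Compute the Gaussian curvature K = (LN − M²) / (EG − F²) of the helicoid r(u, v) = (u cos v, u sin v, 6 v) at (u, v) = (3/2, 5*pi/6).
K = -64/2601

Coefficients of the first fundamental form: E = 1, F = 0, G = u^2 + 36.
Coefficients of the second fundamental form: L = 0, M = -6/sqrt(u^2 + 36), N = 0.
Assemble K = (LN − M²)/(EG − F²) = -36/(u^2 + 36)^2. At (u, v) = (3/2, 5*pi/6): K = -64/2601.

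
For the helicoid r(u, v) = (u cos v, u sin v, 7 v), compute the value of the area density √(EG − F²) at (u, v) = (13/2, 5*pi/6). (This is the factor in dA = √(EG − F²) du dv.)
√(EG − F²)|_{(13/2, 5*pi/6)} = sqrt(365)/2

E = 1, F = 0, G = u^2 + 49, so EG − F² = u^2 + 49. Taking the positive square root: √(EG − F²) = sqrt(u^2 + 49). At (u, v) = (13/2, 5*pi/6): sqrt(365)/2.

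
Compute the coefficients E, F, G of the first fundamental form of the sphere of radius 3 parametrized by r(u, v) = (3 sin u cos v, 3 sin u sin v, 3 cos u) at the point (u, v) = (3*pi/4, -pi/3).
E = 9;  F = 0;  G = 9/2

Partials: r_u = (3*cos(u)*cos(v), 3*sin(v)*cos(u), -3*sin(u)), r_v = (-3*sin(u)*sin(v), 3*sin(u)*cos(v), 0). As functions of (u, v):
  E = r_u · r_u = 9,
  F = r_u · r_v = 0,
  G = r_v · r_v = 9*sin(u)^2.
Evaluating at (u, v) = (3*pi/4, -pi/3): E = 9, F = 0, G = 9/2.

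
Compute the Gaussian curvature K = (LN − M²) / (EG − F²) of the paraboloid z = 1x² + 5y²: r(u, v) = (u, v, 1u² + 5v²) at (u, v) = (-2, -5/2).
K = 5/103041

Coefficients of the first fundamental form: E = 4*u^2 + 1, F = 20*u*v, G = 100*v^2 + 1.
Coefficients of the second fundamental form: L = 2/sqrt(4*u^2 + 100*v^2 + 1), M = 0, N = 10/sqrt(4*u^2 + 100*v^2 + 1).
Assemble K = (LN − M²)/(EG − F²) = 20/(16*u^4 + 800*u^2*v^2 + 8*u^2 + 10000*v^4 + 200*v^2 + 1). At (u, v) = (-2, -5/2): K = 5/103041.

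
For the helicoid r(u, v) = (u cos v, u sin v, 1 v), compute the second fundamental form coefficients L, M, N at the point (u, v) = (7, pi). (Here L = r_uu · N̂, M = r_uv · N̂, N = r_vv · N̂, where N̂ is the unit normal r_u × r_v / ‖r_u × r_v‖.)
L = 0;  M = -sqrt(2)/10;  N = 0

Compute the unit normal N̂(u, v) = (sin(v)/sqrt(u^2 + 1), -cos(v)/sqrt(u^2 + 1), u/sqrt(u^2 + 1)), and the second partials r_uu, r_uv, r_vv. Take dot products:
  L(u, v) = r_uu · N̂ = 0,
  M(u, v) = r_uv · N̂ = -1/sqrt(u^2 + 1),
  N(u, v) = r_vv · N̂ = 0.
Evaluating at (u, v) = (7, pi):
  L = 0, M = -sqrt(2)/10, N = 0.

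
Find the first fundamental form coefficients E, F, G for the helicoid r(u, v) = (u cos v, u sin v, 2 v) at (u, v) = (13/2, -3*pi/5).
E = 1;  F = 0;  G = 185/4

Partials: r_u = (cos(v), sin(v), 0), r_v = (-u*sin(v), u*cos(v), 2). As functions of (u, v):
  E = r_u · r_u = 1,
  F = r_u · r_v = 0,
  G = r_v · r_v = u^2 + 4.
Evaluating at (u, v) = (13/2, -3*pi/5): E = 1, F = 0, G = 185/4.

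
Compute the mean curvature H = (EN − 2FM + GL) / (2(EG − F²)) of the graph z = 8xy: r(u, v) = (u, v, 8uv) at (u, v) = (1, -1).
H = 512*sqrt(129)/16641

With E = 64*v^2 + 1, F = 64*u*v, G = 64*u^2 + 1, L = 0, M = 8/sqrt(64*u^2 + 64*v^2 + 1), N = 0, assemble
  H = (EN − 2FM + GL) / (2(EG − F²)) = -512*u*v/(64*u^2 + 64*v^2 + 1)^(3/2).
At (u, v) = (1, -1): H = 512*sqrt(129)/16641.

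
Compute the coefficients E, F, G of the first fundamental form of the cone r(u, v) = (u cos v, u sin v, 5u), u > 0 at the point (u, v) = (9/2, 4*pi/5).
E = 26;  F = 0;  G = 81/4

Partials: r_u = (cos(v), sin(v), 5), r_v = (-u*sin(v), u*cos(v), 0). As functions of (u, v):
  E = r_u · r_u = 26,
  F = r_u · r_v = 0,
  G = r_v · r_v = u^2.
Evaluating at (u, v) = (9/2, 4*pi/5): E = 26, F = 0, G = 81/4.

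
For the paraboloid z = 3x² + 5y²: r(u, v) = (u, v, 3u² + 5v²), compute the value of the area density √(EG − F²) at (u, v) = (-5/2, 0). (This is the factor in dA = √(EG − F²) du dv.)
√(EG − F²)|_{(-5/2, 0)} = sqrt(226)

E = 36*u^2 + 1, F = 60*u*v, G = 100*v^2 + 1, so EG − F² = 36*u^2 + 100*v^2 + 1. Taking the positive square root: √(EG − F²) = sqrt(36*u^2 + 100*v^2 + 1). At (u, v) = (-5/2, 0): sqrt(226).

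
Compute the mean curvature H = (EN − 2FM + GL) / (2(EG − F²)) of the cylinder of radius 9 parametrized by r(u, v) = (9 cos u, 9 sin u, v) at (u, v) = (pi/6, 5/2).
H = -1/18

With E = 81, F = 0, G = 1, L = -9, M = 0, N = 0, assemble
  H = (EN − 2FM + GL) / (2(EG − F²)) = -1/18.
At (u, v) = (pi/6, 5/2): H = -1/18.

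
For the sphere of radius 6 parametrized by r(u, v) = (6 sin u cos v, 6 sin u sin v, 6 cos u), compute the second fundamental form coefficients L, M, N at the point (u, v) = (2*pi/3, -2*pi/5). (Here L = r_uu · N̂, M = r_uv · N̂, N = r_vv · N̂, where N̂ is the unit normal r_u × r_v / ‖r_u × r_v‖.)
L = -6;  M = 0;  N = -9/2

Compute the unit normal N̂(u, v) = (sin(u)^2*cos(v)/Abs(sin(u)), sin(u)^2*sin(v)/Abs(sin(u)), sin(2*u)/(2*Abs(sin(u)))), and the second partials r_uu, r_uv, r_vv. Take dot products:
  L(u, v) = r_uu · N̂ = -6*sin(u)/Abs(sin(u)),
  M(u, v) = r_uv · N̂ = 0,
  N(u, v) = r_vv · N̂ = -6*sin(u)^3/Abs(sin(u)).
Evaluating at (u, v) = (2*pi/3, -2*pi/5):
  L = -6, M = 0, N = -9/2.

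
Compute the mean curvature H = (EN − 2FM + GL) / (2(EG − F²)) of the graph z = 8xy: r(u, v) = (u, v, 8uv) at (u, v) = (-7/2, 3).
H = 5376*sqrt(1361)/1852321

With E = 64*v^2 + 1, F = 64*u*v, G = 64*u^2 + 1, L = 0, M = 8/sqrt(64*u^2 + 64*v^2 + 1), N = 0, assemble
  H = (EN − 2FM + GL) / (2(EG − F²)) = -512*u*v/(64*u^2 + 64*v^2 + 1)^(3/2).
At (u, v) = (-7/2, 3): H = 5376*sqrt(1361)/1852321.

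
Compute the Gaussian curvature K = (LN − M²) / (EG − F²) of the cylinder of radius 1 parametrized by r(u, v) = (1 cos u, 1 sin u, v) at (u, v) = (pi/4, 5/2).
K = 0

Coefficients of the first fundamental form: E = 1, F = 0, G = 1.
Coefficients of the second fundamental form: L = -1, M = 0, N = 0.
Assemble K = (LN − M²)/(EG − F²) = 0. At (u, v) = (pi/4, 5/2): K = 0.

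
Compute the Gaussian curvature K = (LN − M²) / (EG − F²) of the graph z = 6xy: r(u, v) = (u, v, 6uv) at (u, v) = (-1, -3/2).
K = -9/3481

Coefficients of the first fundamental form: E = 36*v^2 + 1, F = 36*u*v, G = 36*u^2 + 1.
Coefficients of the second fundamental form: L = 0, M = 6/sqrt(36*u^2 + 36*v^2 + 1), N = 0.
Assemble K = (LN − M²)/(EG − F²) = -36/(1296*u^4 + 2592*u^2*v^2 + 72*u^2 + 1296*v^4 + 72*v^2 + 1). At (u, v) = (-1, -3/2): K = -9/3481.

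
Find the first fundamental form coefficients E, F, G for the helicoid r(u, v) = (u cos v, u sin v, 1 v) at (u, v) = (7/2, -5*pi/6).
E = 1;  F = 0;  G = 53/4

Partials: r_u = (cos(v), sin(v), 0), r_v = (-u*sin(v), u*cos(v), 1). As functions of (u, v):
  E = r_u · r_u = 1,
  F = r_u · r_v = 0,
  G = r_v · r_v = u^2 + 1.
Evaluating at (u, v) = (7/2, -5*pi/6): E = 1, F = 0, G = 53/4.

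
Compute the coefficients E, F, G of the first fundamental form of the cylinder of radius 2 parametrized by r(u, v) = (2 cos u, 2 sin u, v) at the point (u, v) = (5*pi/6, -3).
E = 4;  F = 0;  G = 1

Partials: r_u = (-2*sin(u), 2*cos(u), 0), r_v = (0, 0, 1). As functions of (u, v):
  E = r_u · r_u = 4,
  F = r_u · r_v = 0,
  G = r_v · r_v = 1.
Evaluating at (u, v) = (5*pi/6, -3): E = 4, F = 0, G = 1.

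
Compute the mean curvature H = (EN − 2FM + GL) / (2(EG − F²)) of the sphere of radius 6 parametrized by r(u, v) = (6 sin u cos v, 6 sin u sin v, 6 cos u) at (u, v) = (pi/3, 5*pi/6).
H = -1/6

With E = 36, F = 0, G = 36*sin(u)^2, L = -6*sin(u)/Abs(sin(u)), M = 0, N = -6*sin(u)^3/Abs(sin(u)), assemble
  H = (EN − 2FM + GL) / (2(EG − F²)) = -sin(u)/(6*Abs(sin(u))).
At (u, v) = (pi/3, 5*pi/6): H = -1/6.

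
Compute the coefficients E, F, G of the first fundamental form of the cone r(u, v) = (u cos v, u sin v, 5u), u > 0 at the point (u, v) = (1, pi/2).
E = 26;  F = 0;  G = 1

Partials: r_u = (cos(v), sin(v), 5), r_v = (-u*sin(v), u*cos(v), 0). As functions of (u, v):
  E = r_u · r_u = 26,
  F = r_u · r_v = 0,
  G = r_v · r_v = u^2.
Evaluating at (u, v) = (1, pi/2): E = 26, F = 0, G = 1.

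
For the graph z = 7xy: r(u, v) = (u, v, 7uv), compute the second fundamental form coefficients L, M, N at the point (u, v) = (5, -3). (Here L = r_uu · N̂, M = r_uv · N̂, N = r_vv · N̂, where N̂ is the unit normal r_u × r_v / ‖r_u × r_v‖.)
L = 0;  M = 7*sqrt(1667)/1667;  N = 0

Compute the unit normal N̂(u, v) = (-7*v/sqrt(49*u^2 + 49*v^2 + 1), -7*u/sqrt(49*u^2 + 49*v^2 + 1), 1/sqrt(49*u^2 + 49*v^2 + 1)), and the second partials r_uu, r_uv, r_vv. Take dot products:
  L(u, v) = r_uu · N̂ = 0,
  M(u, v) = r_uv · N̂ = 7/sqrt(49*u^2 + 49*v^2 + 1),
  N(u, v) = r_vv · N̂ = 0.
Evaluating at (u, v) = (5, -3):
  L = 0, M = 7*sqrt(1667)/1667, N = 0.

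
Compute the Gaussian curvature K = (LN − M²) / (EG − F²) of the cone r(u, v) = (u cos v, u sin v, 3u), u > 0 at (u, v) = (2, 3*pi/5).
K = 0

Coefficients of the first fundamental form: E = 10, F = 0, G = u^2.
Coefficients of the second fundamental form: L = 0, M = 0, N = 3*sqrt(10)*u^2/(10*Abs(u)).
Assemble K = (LN − M²)/(EG − F²) = 0. At (u, v) = (2, 3*pi/5): K = 0.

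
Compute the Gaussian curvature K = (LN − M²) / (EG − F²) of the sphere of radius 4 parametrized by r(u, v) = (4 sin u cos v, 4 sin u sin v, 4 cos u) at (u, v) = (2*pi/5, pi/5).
K = 1/16

Coefficients of the first fundamental form: E = 16, F = 0, G = 16*sin(u)^2.
Coefficients of the second fundamental form: L = -4*sin(u)/Abs(sin(u)), M = 0, N = -4*sin(u)^3/Abs(sin(u)).
Assemble K = (LN − M²)/(EG − F²) = 1/16. At (u, v) = (2*pi/5, pi/5): K = 1/16.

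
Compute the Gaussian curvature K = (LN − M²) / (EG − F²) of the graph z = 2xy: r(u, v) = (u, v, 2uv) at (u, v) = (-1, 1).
K = -4/81

Coefficients of the first fundamental form: E = 4*v^2 + 1, F = 4*u*v, G = 4*u^2 + 1.
Coefficients of the second fundamental form: L = 0, M = 2/sqrt(4*u^2 + 4*v^2 + 1), N = 0.
Assemble K = (LN − M²)/(EG − F²) = -4/(16*u^4 + 32*u^2*v^2 + 8*u^2 + 16*v^4 + 8*v^2 + 1). At (u, v) = (-1, 1): K = -4/81.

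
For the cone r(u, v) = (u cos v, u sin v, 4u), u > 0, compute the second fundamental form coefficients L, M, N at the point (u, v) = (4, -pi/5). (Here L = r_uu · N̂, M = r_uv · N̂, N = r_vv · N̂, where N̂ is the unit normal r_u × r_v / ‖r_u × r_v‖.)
L = 0;  M = 0;  N = 16*sqrt(17)/17

Compute the unit normal N̂(u, v) = (-4*sqrt(17)*u*cos(v)/(17*Abs(u)), -4*sqrt(17)*u*sin(v)/(17*Abs(u)), sqrt(17)*u/(17*Abs(u))), and the second partials r_uu, r_uv, r_vv. Take dot products:
  L(u, v) = r_uu · N̂ = 0,
  M(u, v) = r_uv · N̂ = 0,
  N(u, v) = r_vv · N̂ = 4*sqrt(17)*u^2/(17*Abs(u)).
Evaluating at (u, v) = (4, -pi/5):
  L = 0, M = 0, N = 16*sqrt(17)/17.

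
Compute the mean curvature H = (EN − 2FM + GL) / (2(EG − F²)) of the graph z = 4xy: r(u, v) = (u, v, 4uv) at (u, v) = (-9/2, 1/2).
H = 144*sqrt(329)/108241

With E = 16*v^2 + 1, F = 16*u*v, G = 16*u^2 + 1, L = 0, M = 4/sqrt(16*u^2 + 16*v^2 + 1), N = 0, assemble
  H = (EN − 2FM + GL) / (2(EG − F²)) = -64*u*v/(16*u^2 + 16*v^2 + 1)^(3/2).
At (u, v) = (-9/2, 1/2): H = 144*sqrt(329)/108241.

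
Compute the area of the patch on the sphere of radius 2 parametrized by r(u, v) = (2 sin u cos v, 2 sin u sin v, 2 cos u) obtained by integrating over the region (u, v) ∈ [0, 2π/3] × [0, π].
Area = 6*pi

Area = ∫∫ √(EG − F²) du dv with √(EG − F²) = 4*Abs(sin(u)). Integrating over [0, 2π/3] × [0, π] gives 6*pi.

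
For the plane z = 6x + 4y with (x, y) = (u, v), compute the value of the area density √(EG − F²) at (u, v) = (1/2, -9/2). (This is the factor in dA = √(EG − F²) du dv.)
√(EG − F²)|_{(1/2, -9/2)} = sqrt(53)

E = 37, F = 24, G = 17, so EG − F² = 53. Taking the positive square root: √(EG − F²) = sqrt(53). At (u, v) = (1/2, -9/2): sqrt(53).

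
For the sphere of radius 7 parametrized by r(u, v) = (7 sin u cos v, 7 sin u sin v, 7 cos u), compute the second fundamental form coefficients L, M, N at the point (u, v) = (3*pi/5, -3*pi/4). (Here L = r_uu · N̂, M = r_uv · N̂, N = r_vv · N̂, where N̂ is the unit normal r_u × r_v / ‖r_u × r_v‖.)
L = -7;  M = 0;  N = -35/8 - 7*sqrt(5)/8

Compute the unit normal N̂(u, v) = (sin(u)^2*cos(v)/Abs(sin(u)), sin(u)^2*sin(v)/Abs(sin(u)), sin(2*u)/(2*Abs(sin(u)))), and the second partials r_uu, r_uv, r_vv. Take dot products:
  L(u, v) = r_uu · N̂ = -7*sin(u)/Abs(sin(u)),
  M(u, v) = r_uv · N̂ = 0,
  N(u, v) = r_vv · N̂ = -7*sin(u)^3/Abs(sin(u)).
Evaluating at (u, v) = (3*pi/5, -3*pi/4):
  L = -7, M = 0, N = -35/8 - 7*sqrt(5)/8.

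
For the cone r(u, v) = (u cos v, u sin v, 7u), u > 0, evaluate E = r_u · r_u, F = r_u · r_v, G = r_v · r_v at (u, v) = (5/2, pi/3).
E = 50;  F = 0;  G = 25/4

Partials: r_u = (cos(v), sin(v), 7), r_v = (-u*sin(v), u*cos(v), 0). As functions of (u, v):
  E = r_u · r_u = 50,
  F = r_u · r_v = 0,
  G = r_v · r_v = u^2.
Evaluating at (u, v) = (5/2, pi/3): E = 50, F = 0, G = 25/4.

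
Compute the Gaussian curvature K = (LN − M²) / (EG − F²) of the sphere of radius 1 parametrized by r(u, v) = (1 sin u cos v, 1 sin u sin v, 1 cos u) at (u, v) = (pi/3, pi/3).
K = 1

Coefficients of the first fundamental form: E = 1, F = 0, G = sin(u)^2.
Coefficients of the second fundamental form: L = -sin(u)/Abs(sin(u)), M = 0, N = -sin(u)^3/Abs(sin(u)).
Assemble K = (LN − M²)/(EG − F²) = 1. At (u, v) = (pi/3, pi/3): K = 1.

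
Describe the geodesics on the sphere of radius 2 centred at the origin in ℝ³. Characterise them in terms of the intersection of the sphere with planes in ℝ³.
Geodesics on the sphere of radius 2 are great circles — circles of radius 2 obtained as the intersection of the sphere with planes through the origin (the centre of the sphere).

A curve α(t) of nonzero constant speed on the sphere of radius 2 is a geodesic iff its acceleration α̈ is everywhere normal to the surface, i.e. parallel to the radial vector α(t). Then d/dt(α × α̇) = α̇ × α̇ + α × α̈ = 0, so α × α̇ is a constant vector n ≠ 0 and α(t) · n = 0 for all t: α lies in the plane through the origin with normal n. The intersection of that plane with the sphere is a circle of radius 2 (a great circle). Conversely, a great circle traversed at constant speed has centripetal acceleration pointing at the origin, hence normal to the sphere, so every great circle is a geodesic.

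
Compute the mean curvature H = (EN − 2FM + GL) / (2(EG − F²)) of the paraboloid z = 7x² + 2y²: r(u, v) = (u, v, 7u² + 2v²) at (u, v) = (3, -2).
H = 3985*sqrt(1829)/3345241

With E = 196*u^2 + 1, F = 56*u*v, G = 16*v^2 + 1, L = 14/sqrt(196*u^2 + 16*v^2 + 1), M = 0, N = 4/sqrt(196*u^2 + 16*v^2 + 1), assemble
  H = (EN − 2FM + GL) / (2(EG − F²)) = (392*u^2 + 112*v^2 + 9)/(196*u^2 + 16*v^2 + 1)^(3/2).
At (u, v) = (3, -2): H = 3985*sqrt(1829)/3345241.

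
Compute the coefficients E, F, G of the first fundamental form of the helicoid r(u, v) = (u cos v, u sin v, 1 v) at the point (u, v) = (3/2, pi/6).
E = 1;  F = 0;  G = 13/4

Partials: r_u = (cos(v), sin(v), 0), r_v = (-u*sin(v), u*cos(v), 1). As functions of (u, v):
  E = r_u · r_u = 1,
  F = r_u · r_v = 0,
  G = r_v · r_v = u^2 + 1.
Evaluating at (u, v) = (3/2, pi/6): E = 1, F = 0, G = 13/4.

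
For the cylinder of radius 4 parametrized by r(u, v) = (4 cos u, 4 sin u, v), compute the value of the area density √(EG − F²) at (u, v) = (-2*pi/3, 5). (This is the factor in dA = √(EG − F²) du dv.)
√(EG − F²)|_{(-2*pi/3, 5)} = 4

E = 16, F = 0, G = 1, so EG − F² = 16. Taking the positive square root: √(EG − F²) = 4. At (u, v) = (-2*pi/3, 5): 4.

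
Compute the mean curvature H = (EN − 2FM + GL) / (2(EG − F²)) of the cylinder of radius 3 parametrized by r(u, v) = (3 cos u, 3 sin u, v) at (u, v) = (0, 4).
H = -1/6

With E = 9, F = 0, G = 1, L = -3, M = 0, N = 0, assemble
  H = (EN − 2FM + GL) / (2(EG − F²)) = -1/6.
At (u, v) = (0, 4): H = -1/6.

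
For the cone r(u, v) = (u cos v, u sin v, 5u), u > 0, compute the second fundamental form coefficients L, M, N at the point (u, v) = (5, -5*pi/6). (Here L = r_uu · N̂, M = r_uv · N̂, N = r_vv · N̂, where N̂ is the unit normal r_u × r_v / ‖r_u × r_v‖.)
L = 0;  M = 0;  N = 25*sqrt(26)/26

Compute the unit normal N̂(u, v) = (-5*sqrt(26)*u*cos(v)/(26*Abs(u)), -5*sqrt(26)*u*sin(v)/(26*Abs(u)), sqrt(26)*u/(26*Abs(u))), and the second partials r_uu, r_uv, r_vv. Take dot products:
  L(u, v) = r_uu · N̂ = 0,
  M(u, v) = r_uv · N̂ = 0,
  N(u, v) = r_vv · N̂ = 5*sqrt(26)*u^2/(26*Abs(u)).
Evaluating at (u, v) = (5, -5*pi/6):
  L = 0, M = 0, N = 25*sqrt(26)/26.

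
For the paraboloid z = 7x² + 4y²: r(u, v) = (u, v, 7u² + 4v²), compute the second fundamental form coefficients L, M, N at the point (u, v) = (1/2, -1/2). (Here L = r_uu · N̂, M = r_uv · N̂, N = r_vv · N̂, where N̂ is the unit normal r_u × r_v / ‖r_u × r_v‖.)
L = 7*sqrt(66)/33;  M = 0;  N = 4*sqrt(66)/33

Compute the unit normal N̂(u, v) = (-14*u/sqrt(196*u^2 + 64*v^2 + 1), -8*v/sqrt(196*u^2 + 64*v^2 + 1), 1/sqrt(196*u^2 + 64*v^2 + 1)), and the second partials r_uu, r_uv, r_vv. Take dot products:
  L(u, v) = r_uu · N̂ = 14/sqrt(196*u^2 + 64*v^2 + 1),
  M(u, v) = r_uv · N̂ = 0,
  N(u, v) = r_vv · N̂ = 8/sqrt(196*u^2 + 64*v^2 + 1).
Evaluating at (u, v) = (1/2, -1/2):
  L = 7*sqrt(66)/33, M = 0, N = 4*sqrt(66)/33.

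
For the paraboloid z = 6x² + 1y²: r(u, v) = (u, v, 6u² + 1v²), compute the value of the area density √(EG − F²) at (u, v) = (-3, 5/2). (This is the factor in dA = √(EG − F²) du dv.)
√(EG − F²)|_{(-3, 5/2)} = sqrt(1322)

E = 144*u^2 + 1, F = 24*u*v, G = 4*v^2 + 1, so EG − F² = 144*u^2 + 4*v^2 + 1. Taking the positive square root: √(EG − F²) = sqrt(144*u^2 + 4*v^2 + 1). At (u, v) = (-3, 5/2): sqrt(1322).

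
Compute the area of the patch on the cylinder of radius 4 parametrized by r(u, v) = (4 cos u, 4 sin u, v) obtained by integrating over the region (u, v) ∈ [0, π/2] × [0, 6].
Area = 12*pi

Area = ∫∫ √(EG − F²) du dv with √(EG − F²) = 4. Integrating over [0, π/2] × [0, 6] gives 12*pi.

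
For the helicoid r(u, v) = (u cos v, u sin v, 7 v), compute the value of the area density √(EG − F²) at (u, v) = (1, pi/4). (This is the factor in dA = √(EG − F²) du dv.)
√(EG − F²)|_{(1, pi/4)} = 5*sqrt(2)

E = 1, F = 0, G = u^2 + 49, so EG − F² = u^2 + 49. Taking the positive square root: √(EG − F²) = sqrt(u^2 + 49). At (u, v) = (1, pi/4): 5*sqrt(2).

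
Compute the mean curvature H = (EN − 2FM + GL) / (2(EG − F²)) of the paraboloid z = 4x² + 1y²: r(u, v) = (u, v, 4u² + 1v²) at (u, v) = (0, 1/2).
H = 9*sqrt(2)/4

With E = 64*u^2 + 1, F = 16*u*v, G = 4*v^2 + 1, L = 8/sqrt(64*u^2 + 4*v^2 + 1), M = 0, N = 2/sqrt(64*u^2 + 4*v^2 + 1), assemble
  H = (EN − 2FM + GL) / (2(EG − F²)) = (64*u^2 + 16*v^2 + 5)/(64*u^2 + 4*v^2 + 1)^(3/2).
At (u, v) = (0, 1/2): H = 9*sqrt(2)/4.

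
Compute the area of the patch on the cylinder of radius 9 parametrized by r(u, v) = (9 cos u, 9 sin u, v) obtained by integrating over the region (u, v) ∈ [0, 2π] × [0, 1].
Area = 18*pi

Area = ∫∫ √(EG − F²) du dv with √(EG − F²) = 9. Integrating over [0, 2π] × [0, 1] gives 18*pi.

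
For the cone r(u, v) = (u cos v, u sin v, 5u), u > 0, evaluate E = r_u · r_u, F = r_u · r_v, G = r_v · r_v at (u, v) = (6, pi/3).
E = 26;  F = 0;  G = 36

Partials: r_u = (cos(v), sin(v), 5), r_v = (-u*sin(v), u*cos(v), 0). As functions of (u, v):
  E = r_u · r_u = 26,
  F = r_u · r_v = 0,
  G = r_v · r_v = u^2.
Evaluating at (u, v) = (6, pi/3): E = 26, F = 0, G = 36.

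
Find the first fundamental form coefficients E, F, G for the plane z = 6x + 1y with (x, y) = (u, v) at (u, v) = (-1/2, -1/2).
E = 37;  F = 6;  G = 2

Partials: r_u = (1, 0, 6), r_v = (0, 1, 1). As functions of (u, v):
  E = r_u · r_u = 37,
  F = r_u · r_v = 6,
  G = r_v · r_v = 2.
Evaluating at (u, v) = (-1/2, -1/2): E = 37, F = 6, G = 2.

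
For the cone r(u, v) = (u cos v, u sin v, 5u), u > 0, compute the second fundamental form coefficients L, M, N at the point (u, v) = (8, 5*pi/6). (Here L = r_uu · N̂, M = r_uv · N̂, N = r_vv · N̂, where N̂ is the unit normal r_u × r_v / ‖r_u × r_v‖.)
L = 0;  M = 0;  N = 20*sqrt(26)/13

Compute the unit normal N̂(u, v) = (-5*sqrt(26)*u*cos(v)/(26*Abs(u)), -5*sqrt(26)*u*sin(v)/(26*Abs(u)), sqrt(26)*u/(26*Abs(u))), and the second partials r_uu, r_uv, r_vv. Take dot products:
  L(u, v) = r_uu · N̂ = 0,
  M(u, v) = r_uv · N̂ = 0,
  N(u, v) = r_vv · N̂ = 5*sqrt(26)*u^2/(26*Abs(u)).
Evaluating at (u, v) = (8, 5*pi/6):
  L = 0, M = 0, N = 20*sqrt(26)/13.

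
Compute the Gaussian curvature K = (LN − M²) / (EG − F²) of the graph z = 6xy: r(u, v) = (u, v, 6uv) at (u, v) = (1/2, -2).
K = -9/5929

Coefficients of the first fundamental form: E = 36*v^2 + 1, F = 36*u*v, G = 36*u^2 + 1.
Coefficients of the second fundamental form: L = 0, M = 6/sqrt(36*u^2 + 36*v^2 + 1), N = 0.
Assemble K = (LN − M²)/(EG − F²) = -36/(1296*u^4 + 2592*u^2*v^2 + 72*u^2 + 1296*v^4 + 72*v^2 + 1). At (u, v) = (1/2, -2): K = -9/5929.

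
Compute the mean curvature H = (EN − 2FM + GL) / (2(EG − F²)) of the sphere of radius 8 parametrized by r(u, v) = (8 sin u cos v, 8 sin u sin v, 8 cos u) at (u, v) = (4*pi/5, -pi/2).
H = -1/8

With E = 64, F = 0, G = 64*sin(u)^2, L = -8*sin(u)/Abs(sin(u)), M = 0, N = -8*sin(u)^3/Abs(sin(u)), assemble
  H = (EN − 2FM + GL) / (2(EG − F²)) = -sin(u)/(8*Abs(sin(u))).
At (u, v) = (4*pi/5, -pi/2): H = -1/8.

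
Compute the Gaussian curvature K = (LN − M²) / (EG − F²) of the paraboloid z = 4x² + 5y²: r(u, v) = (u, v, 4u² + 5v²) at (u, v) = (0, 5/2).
K = 20/97969

Coefficients of the first fundamental form: E = 64*u^2 + 1, F = 80*u*v, G = 100*v^2 + 1.
Coefficients of the second fundamental form: L = 8/sqrt(64*u^2 + 100*v^2 + 1), M = 0, N = 10/sqrt(64*u^2 + 100*v^2 + 1).
Assemble K = (LN − M²)/(EG − F²) = 80/(4096*u^4 + 12800*u^2*v^2 + 128*u^2 + 10000*v^4 + 200*v^2 + 1). At (u, v) = (0, 5/2): K = 20/97969.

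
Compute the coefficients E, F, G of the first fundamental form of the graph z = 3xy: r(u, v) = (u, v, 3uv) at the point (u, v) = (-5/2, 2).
E = 37;  F = -45;  G = 229/4

Partials: r_u = (1, 0, 3*v), r_v = (0, 1, 3*u). As functions of (u, v):
  E = r_u · r_u = 9*v^2 + 1,
  F = r_u · r_v = 9*u*v,
  G = r_v · r_v = 9*u^2 + 1.
Evaluating at (u, v) = (-5/2, 2): E = 37, F = -45, G = 229/4.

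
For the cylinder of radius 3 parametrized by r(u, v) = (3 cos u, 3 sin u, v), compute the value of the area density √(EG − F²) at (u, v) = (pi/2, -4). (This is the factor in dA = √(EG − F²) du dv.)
√(EG − F²)|_{(pi/2, -4)} = 3

E = 9, F = 0, G = 1, so EG − F² = 9. Taking the positive square root: √(EG − F²) = 3. At (u, v) = (pi/2, -4): 3.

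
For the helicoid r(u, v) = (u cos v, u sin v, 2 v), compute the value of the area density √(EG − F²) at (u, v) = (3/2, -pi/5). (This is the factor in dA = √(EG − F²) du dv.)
√(EG − F²)|_{(3/2, -pi/5)} = 5/2

E = 1, F = 0, G = u^2 + 4, so EG − F² = u^2 + 4. Taking the positive square root: √(EG − F²) = sqrt(u^2 + 4). At (u, v) = (3/2, -pi/5): 5/2.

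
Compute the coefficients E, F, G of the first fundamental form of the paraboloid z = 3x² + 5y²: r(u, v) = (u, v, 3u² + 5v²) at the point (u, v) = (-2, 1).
E = 145;  F = -120;  G = 101

Partials: r_u = (1, 0, 6*u), r_v = (0, 1, 10*v). As functions of (u, v):
  E = r_u · r_u = 36*u^2 + 1,
  F = r_u · r_v = 60*u*v,
  G = r_v · r_v = 100*v^2 + 1.
Evaluating at (u, v) = (-2, 1): E = 145, F = -120, G = 101.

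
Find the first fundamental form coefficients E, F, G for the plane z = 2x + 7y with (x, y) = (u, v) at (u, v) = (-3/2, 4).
E = 5;  F = 14;  G = 50

Partials: r_u = (1, 0, 2), r_v = (0, 1, 7). As functions of (u, v):
  E = r_u · r_u = 5,
  F = r_u · r_v = 14,
  G = r_v · r_v = 50.
Evaluating at (u, v) = (-3/2, 4): E = 5, F = 14, G = 50.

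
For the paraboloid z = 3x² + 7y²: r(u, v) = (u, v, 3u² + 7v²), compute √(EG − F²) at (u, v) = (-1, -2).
√(EG − F²)|_{(-1, -2)} = sqrt(821)

E = 36*u^2 + 1, F = 84*u*v, G = 196*v^2 + 1; EG − F² = 36*u^2 + 196*v^2 + 1; √(EG − F²) = sqrt(36*u^2 + 196*v^2 + 1). At the given point: sqrt(821).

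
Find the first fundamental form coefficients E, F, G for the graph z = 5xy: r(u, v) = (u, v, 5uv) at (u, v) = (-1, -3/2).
E = 229/4;  F = 75/2;  G = 26

Partials: r_u = (1, 0, 5*v), r_v = (0, 1, 5*u). As functions of (u, v):
  E = r_u · r_u = 25*v^2 + 1,
  F = r_u · r_v = 25*u*v,
  G = r_v · r_v = 25*u^2 + 1.
Evaluating at (u, v) = (-1, -3/2): E = 229/4, F = 75/2, G = 26.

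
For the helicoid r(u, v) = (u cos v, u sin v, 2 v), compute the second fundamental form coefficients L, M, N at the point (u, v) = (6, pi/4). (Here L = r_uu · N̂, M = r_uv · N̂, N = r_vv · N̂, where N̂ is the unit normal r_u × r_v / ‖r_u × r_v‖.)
L = 0;  M = -sqrt(10)/10;  N = 0

Compute the unit normal N̂(u, v) = (2*sin(v)/sqrt(u^2 + 4), -2*cos(v)/sqrt(u^2 + 4), u/sqrt(u^2 + 4)), and the second partials r_uu, r_uv, r_vv. Take dot products:
  L(u, v) = r_uu · N̂ = 0,
  M(u, v) = r_uv · N̂ = -2/sqrt(u^2 + 4),
  N(u, v) = r_vv · N̂ = 0.
Evaluating at (u, v) = (6, pi/4):
  L = 0, M = -sqrt(10)/10, N = 0.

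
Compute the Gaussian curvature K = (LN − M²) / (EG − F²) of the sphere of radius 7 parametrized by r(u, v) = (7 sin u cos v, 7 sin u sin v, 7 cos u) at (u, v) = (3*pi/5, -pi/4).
K = 1/49

Coefficients of the first fundamental form: E = 49, F = 0, G = 49*sin(u)^2.
Coefficients of the second fundamental form: L = -7*sin(u)/Abs(sin(u)), M = 0, N = -7*sin(u)^3/Abs(sin(u)).
Assemble K = (LN − M²)/(EG − F²) = 1/49. At (u, v) = (3*pi/5, -pi/4): K = 1/49.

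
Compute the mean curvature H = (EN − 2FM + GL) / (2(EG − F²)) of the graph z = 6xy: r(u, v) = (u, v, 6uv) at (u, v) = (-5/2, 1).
H = 135*sqrt(262)/17161

With E = 36*v^2 + 1, F = 36*u*v, G = 36*u^2 + 1, L = 0, M = 6/sqrt(36*u^2 + 36*v^2 + 1), N = 0, assemble
  H = (EN − 2FM + GL) / (2(EG − F²)) = -216*u*v/(36*u^2 + 36*v^2 + 1)^(3/2).
At (u, v) = (-5/2, 1): H = 135*sqrt(262)/17161.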